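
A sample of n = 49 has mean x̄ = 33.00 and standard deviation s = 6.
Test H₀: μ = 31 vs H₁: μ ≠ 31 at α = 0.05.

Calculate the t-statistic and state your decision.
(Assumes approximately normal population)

df = n - 1 = 48
SE = s/√n = 6/√49 = 0.8571
t = (x̄ - μ₀)/SE = (33.00 - 31)/0.8571 = 2.3335
Critical value: t_{0.025,48} = ±2.011
p-value ≈ 0.0239
Decision: reject H₀

Answer: t = 2.3335, reject H₀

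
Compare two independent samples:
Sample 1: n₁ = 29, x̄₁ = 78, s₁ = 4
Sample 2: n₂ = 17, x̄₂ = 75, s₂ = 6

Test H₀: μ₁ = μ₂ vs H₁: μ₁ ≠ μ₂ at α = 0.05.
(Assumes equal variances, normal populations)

Pooled variance: s²_p = [28×4² + 16×6²]/(44) = 23.2727
s_p = 4.8242
SE = s_p×√(1/n₁ + 1/n₂) = 4.8242×√(1/29 + 1/17) = 1.4736
t = (x̄₁ - x̄₂)/SE = (78 - 75)/1.4736 = 2.0358
df = 44, t-critical = ±2.015
Decision: reject H₀

Answer: t = 2.0358, reject H₀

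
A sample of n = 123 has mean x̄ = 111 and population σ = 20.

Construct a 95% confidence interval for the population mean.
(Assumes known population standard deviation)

Confidence level: 95%, α = 0.05
z_0.025 = 1.960
SE = σ/√n = 20/√123 = 1.8033
Margin of error = 1.960 × 1.8033 = 3.5345
CI: x̄ ± margin = 111 ± 3.5345
CI: (107.4655, 114.5345)

Answer: (107.4655, 114.5345)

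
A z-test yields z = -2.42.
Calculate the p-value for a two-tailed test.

Answer: p-value ≈ 0.0155

Derivation:
For z = -2.42:
p = 2×P(Z > |-2.42|) = 2×(1 - Φ(2.42)) = 0.0155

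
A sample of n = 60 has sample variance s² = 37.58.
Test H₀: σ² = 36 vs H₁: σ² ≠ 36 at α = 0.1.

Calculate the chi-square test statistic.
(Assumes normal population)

Answer: χ² = 61.5894, fail to reject H₀

Derivation:
df = n - 1 = 59
χ² = (n-1)s²/σ₀² = 59×37.58/36 = 61.5894
Critical values: χ²_{0.95,59} = 42.339, χ²_{0.05,59} = 77.931
Rejection region: χ² < 42.339 or χ² > 77.931
Decision: fail to reject H₀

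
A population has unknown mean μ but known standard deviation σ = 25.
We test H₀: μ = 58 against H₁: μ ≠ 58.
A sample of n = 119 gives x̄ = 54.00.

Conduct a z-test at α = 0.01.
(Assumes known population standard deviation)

Answer: z = -1.7454, fail to reject H₀

Derivation:
Standard error: SE = σ/√n = 25/√119 = 2.2917
z-statistic: z = (x̄ - μ₀)/SE = (54.00 - 58)/2.2917 = -1.7454
Critical value: ±2.576
p-value = 0.0809
Decision: fail to reject H₀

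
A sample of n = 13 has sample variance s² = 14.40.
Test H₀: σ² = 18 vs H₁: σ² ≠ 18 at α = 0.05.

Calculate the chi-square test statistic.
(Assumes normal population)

df = n - 1 = 12
χ² = (n-1)s²/σ₀² = 12×14.40/18 = 9.6000
Critical values: χ²_{0.975,12} = 4.404, χ²_{0.025,12} = 23.337
Rejection region: χ² < 4.404 or χ² > 23.337
Decision: fail to reject H₀

Answer: χ² = 9.6000, fail to reject H₀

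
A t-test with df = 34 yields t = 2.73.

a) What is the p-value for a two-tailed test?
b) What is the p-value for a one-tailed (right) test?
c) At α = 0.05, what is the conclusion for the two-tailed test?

Answer: a) 0.0100, b) 0.0050, c) reject H₀

Derivation:
Using t-distribution with df = 34:
a) Two-tailed: p = 2×P(T > 2.73) = 0.0100
b) One-tailed: p = P(T > 2.73) = 0.0050
c) 0.0100 < 0.05, reject H₀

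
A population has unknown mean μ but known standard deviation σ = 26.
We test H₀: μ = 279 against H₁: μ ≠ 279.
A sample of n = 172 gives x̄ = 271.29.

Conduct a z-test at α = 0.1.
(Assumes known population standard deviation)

Answer: z = -3.8890, reject H₀

Derivation:
Standard error: SE = σ/√n = 26/√172 = 1.9825
z-statistic: z = (x̄ - μ₀)/SE = (271.29 - 279)/1.9825 = -3.8890
Critical value: ±1.645
p-value = 0.0001
Decision: reject H₀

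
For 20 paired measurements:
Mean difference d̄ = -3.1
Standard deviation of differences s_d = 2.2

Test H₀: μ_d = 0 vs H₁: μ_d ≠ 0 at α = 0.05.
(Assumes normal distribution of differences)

Answer: t = -6.3021, reject H₀

Derivation:
df = n - 1 = 19
SE = s_d/√n = 2.2/√20 = 0.4919
t = d̄/SE = -3.1/0.4919 = -6.3021
Critical value: t_{0.025,19} = ±2.093
p-value < 0.0001
Decision: reject H₀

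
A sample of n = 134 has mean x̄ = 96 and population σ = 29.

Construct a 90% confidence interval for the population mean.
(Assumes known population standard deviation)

Answer: (91.8789, 100.1211)

Derivation:
Confidence level: 90%, α = 0.1
z_0.05 = 1.645
SE = σ/√n = 29/√134 = 2.5052
Margin of error = 1.645 × 2.5052 = 4.1211
CI: x̄ ± margin = 96 ± 4.1211
CI: (91.8789, 100.1211)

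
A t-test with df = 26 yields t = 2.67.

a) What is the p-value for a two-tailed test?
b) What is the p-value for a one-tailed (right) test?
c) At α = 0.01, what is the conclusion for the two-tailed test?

Using t-distribution with df = 26:
a) Two-tailed: p = 2×P(T > 2.67) = 0.0129
b) One-tailed: p = P(T > 2.67) = 0.0065
c) 0.0129 ≥ 0.01, fail to reject H₀

Answer: a) 0.0129, b) 0.0065, c) fail to reject H₀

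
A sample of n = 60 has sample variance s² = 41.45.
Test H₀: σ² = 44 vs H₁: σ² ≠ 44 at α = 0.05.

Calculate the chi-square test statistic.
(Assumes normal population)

Answer: χ² = 55.5807, fail to reject H₀

Derivation:
df = n - 1 = 59
χ² = (n-1)s²/σ₀² = 59×41.45/44 = 55.5807
Critical values: χ²_{0.975,59} = 39.662, χ²_{0.025,59} = 82.117
Rejection region: χ² < 39.662 or χ² > 82.117
Decision: fail to reject H₀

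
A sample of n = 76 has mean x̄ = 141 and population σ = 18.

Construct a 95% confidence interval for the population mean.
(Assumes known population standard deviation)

Answer: (136.9532, 145.0468)

Derivation:
Confidence level: 95%, α = 0.05
z_0.025 = 1.960
SE = σ/√n = 18/√76 = 2.0647
Margin of error = 1.960 × 2.0647 = 4.0468
CI: x̄ ± margin = 141 ± 4.0468
CI: (136.9532, 145.0468)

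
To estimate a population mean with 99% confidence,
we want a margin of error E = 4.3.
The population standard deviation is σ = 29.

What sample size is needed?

Answer: n = 302

Derivation:
z_0.005 = 2.576
n = (z×σ/E)² = (2.576×29/4.3)²
n = 301.8219
Round up: n = 302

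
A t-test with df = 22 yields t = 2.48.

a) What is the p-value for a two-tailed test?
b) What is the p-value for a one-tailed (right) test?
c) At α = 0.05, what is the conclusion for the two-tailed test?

Using t-distribution with df = 22:
a) Two-tailed: p = 2×P(T > 2.48) = 0.0213
b) One-tailed: p = P(T > 2.48) = 0.0106
c) 0.0213 < 0.05, reject H₀

Answer: a) 0.0213, b) 0.0106, c) reject H₀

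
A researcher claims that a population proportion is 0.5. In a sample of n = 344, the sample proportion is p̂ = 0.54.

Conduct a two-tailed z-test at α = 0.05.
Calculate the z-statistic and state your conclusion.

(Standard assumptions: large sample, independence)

Answer: z = 1.4838, fail to reject H₀

Derivation:
H₀: p = 0.5, H₁: p ≠ 0.5
Standard error: SE = √(p₀(1-p₀)/n) = √(0.5×0.5/344) = 0.026958
z-statistic: z = (p̂ - p₀)/SE = (0.54 - 0.5)/0.026958 = 1.4838
Critical value: z_0.025 = ±1.960
p-value = 0.1379
Decision: fail to reject H₀ at α = 0.05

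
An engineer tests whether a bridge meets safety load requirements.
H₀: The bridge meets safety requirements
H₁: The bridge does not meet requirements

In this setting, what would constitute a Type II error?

Type I error: rejecting H₀ when it is actually true (false positive).
Type II error: failing to reject H₀ when H₁ is actually true (false negative).

Answer: Declaring an unsafe bridge to be safe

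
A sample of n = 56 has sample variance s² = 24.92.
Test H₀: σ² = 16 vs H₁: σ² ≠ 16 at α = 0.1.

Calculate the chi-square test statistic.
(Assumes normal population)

df = n - 1 = 55
χ² = (n-1)s²/σ₀² = 55×24.92/16 = 85.6625
Critical values: χ²_{0.95,55} = 38.958, χ²_{0.05,55} = 73.311
Rejection region: χ² < 38.958 or χ² > 73.311
Decision: reject H₀

Answer: χ² = 85.6625, reject H₀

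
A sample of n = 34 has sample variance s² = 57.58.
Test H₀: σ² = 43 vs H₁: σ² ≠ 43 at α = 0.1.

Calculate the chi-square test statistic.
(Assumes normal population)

df = n - 1 = 33
χ² = (n-1)s²/σ₀² = 33×57.58/43 = 44.1893
Critical values: χ²_{0.95,33} = 20.867, χ²_{0.05,33} = 47.400
Rejection region: χ² < 20.867 or χ² > 47.400
Decision: fail to reject H₀

Answer: χ² = 44.1893, fail to reject H₀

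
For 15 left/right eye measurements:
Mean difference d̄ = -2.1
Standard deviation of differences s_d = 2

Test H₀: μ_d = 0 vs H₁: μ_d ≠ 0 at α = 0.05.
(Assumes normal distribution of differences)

Answer: t = -4.0666, reject H₀

Derivation:
df = n - 1 = 14
SE = s_d/√n = 2/√15 = 0.5164
t = d̄/SE = -2.1/0.5164 = -4.0666
Critical value: t_{0.025,14} = ±2.145
p-value ≈ 0.0012
Decision: reject H₀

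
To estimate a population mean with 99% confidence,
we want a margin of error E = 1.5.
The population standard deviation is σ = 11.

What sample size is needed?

Answer: n = 357

Derivation:
z_0.005 = 2.576
n = (z×σ/E)² = (2.576×11/1.5)²
n = 356.8573
Round up: n = 357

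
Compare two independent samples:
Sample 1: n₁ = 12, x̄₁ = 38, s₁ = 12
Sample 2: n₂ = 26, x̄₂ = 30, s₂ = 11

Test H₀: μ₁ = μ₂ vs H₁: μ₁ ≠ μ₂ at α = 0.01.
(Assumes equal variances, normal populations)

Pooled variance: s²_p = [11×12² + 25×11²]/(36) = 128.0278
s_p = 11.3149
SE = s_p×√(1/n₁ + 1/n₂) = 11.3149×√(1/12 + 1/26) = 3.9488
t = (x̄₁ - x̄₂)/SE = (38 - 30)/3.9488 = 2.0259
df = 36, t-critical = ±2.719
Decision: fail to reject H₀

Answer: t = 2.0259, fail to reject H₀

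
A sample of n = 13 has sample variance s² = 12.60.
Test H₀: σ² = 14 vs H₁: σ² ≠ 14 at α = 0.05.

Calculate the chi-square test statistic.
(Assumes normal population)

Answer: χ² = 10.8000, fail to reject H₀

Derivation:
df = n - 1 = 12
χ² = (n-1)s²/σ₀² = 12×12.60/14 = 10.8000
Critical values: χ²_{0.975,12} = 4.404, χ²_{0.025,12} = 23.337
Rejection region: χ² < 4.404 or χ² > 23.337
Decision: fail to reject H₀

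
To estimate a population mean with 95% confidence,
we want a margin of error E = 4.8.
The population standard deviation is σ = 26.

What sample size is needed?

z_0.025 = 1.960
n = (z×σ/E)² = (1.960×26/4.8)²
n = 112.7136
Round up: n = 113

Answer: n = 113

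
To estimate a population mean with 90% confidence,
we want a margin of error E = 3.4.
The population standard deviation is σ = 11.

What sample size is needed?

z_0.05 = 1.645
n = (z×σ/E)² = (1.645×11/3.4)²
n = 28.3243
Round up: n = 29

Answer: n = 29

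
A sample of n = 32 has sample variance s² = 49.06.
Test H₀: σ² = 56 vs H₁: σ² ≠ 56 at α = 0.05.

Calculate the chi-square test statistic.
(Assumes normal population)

df = n - 1 = 31
χ² = (n-1)s²/σ₀² = 31×49.06/56 = 27.1582
Critical values: χ²_{0.975,31} = 17.539, χ²_{0.025,31} = 48.232
Rejection region: χ² < 17.539 or χ² > 48.232
Decision: fail to reject H₀

Answer: χ² = 27.1582, fail to reject H₀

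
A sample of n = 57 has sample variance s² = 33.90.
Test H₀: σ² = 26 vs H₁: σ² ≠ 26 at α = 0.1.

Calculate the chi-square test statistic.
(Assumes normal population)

Answer: χ² = 73.0154, fail to reject H₀

Derivation:
df = n - 1 = 56
χ² = (n-1)s²/σ₀² = 56×33.90/26 = 73.0154
Critical values: χ²_{0.95,56} = 39.801, χ²_{0.05,56} = 74.468
Rejection region: χ² < 39.801 or χ² > 74.468
Decision: fail to reject H₀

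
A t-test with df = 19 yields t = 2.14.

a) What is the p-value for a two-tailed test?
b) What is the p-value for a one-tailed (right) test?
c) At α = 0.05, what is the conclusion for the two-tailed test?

Using t-distribution with df = 19:
a) Two-tailed: p = 2×P(T > 2.14) = 0.0455
b) One-tailed: p = P(T > 2.14) = 0.0228
c) 0.0455 < 0.05, reject H₀

Answer: a) 0.0455, b) 0.0228, c) reject H₀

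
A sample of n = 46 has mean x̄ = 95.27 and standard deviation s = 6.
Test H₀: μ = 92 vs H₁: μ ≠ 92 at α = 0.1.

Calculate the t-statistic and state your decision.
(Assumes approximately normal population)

df = n - 1 = 45
SE = s/√n = 6/√46 = 0.8847
t = (x̄ - μ₀)/SE = (95.27 - 92)/0.8847 = 3.6962
Critical value: t_{0.05,45} = ±1.679
p-value ≈ 0.0006
Decision: reject H₀

Answer: t = 3.6962, reject H₀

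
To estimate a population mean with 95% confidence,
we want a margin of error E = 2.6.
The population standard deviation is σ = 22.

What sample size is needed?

Answer: n = 276

Derivation:
z_0.025 = 1.960
n = (z×σ/E)² = (1.960×22/2.6)²
n = 275.0495
Round up: n = 276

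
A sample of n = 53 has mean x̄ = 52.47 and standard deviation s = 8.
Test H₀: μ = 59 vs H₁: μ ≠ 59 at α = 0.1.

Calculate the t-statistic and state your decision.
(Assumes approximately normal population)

df = n - 1 = 52
SE = s/√n = 8/√53 = 1.0989
t = (x̄ - μ₀)/SE = (52.47 - 59)/1.0989 = -5.9423
Critical value: t_{0.05,52} = ±1.675
p-value < 0.0001
Decision: reject H₀

Answer: t = -5.9423, reject H₀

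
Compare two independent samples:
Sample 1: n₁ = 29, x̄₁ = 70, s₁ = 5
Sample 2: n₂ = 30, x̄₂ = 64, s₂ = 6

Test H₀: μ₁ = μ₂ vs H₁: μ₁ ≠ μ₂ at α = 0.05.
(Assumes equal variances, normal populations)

Answer: t = 4.1652, reject H₀

Derivation:
Pooled variance: s²_p = [28×5² + 29×6²]/(57) = 30.5965
s_p = 5.5314
SE = s_p×√(1/n₁ + 1/n₂) = 5.5314×√(1/29 + 1/30) = 1.4405
t = (x̄₁ - x̄₂)/SE = (70 - 64)/1.4405 = 4.1652
df = 57, t-critical = ±2.002
Decision: reject H₀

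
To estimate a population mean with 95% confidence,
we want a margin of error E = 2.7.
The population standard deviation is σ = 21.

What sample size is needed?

z_0.025 = 1.960
n = (z×σ/E)² = (1.960×21/2.7)²
n = 232.3931
Round up: n = 233

Answer: n = 233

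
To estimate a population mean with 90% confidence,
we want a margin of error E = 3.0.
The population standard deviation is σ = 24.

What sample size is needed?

z_0.05 = 1.645
n = (z×σ/E)² = (1.645×24/3.0)²
n = 173.1856
Round up: n = 174

Answer: n = 174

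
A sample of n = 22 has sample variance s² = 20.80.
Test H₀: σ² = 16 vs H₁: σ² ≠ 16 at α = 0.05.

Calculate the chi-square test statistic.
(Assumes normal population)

df = n - 1 = 21
χ² = (n-1)s²/σ₀² = 21×20.80/16 = 27.3000
Critical values: χ²_{0.975,21} = 10.283, χ²_{0.025,21} = 35.479
Rejection region: χ² < 10.283 or χ² > 35.479
Decision: fail to reject H₀

Answer: χ² = 27.3000, fail to reject H₀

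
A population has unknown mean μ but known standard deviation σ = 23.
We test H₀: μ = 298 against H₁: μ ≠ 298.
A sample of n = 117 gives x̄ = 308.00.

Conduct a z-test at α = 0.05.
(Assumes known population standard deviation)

Answer: z = 4.7028, reject H₀

Derivation:
Standard error: SE = σ/√n = 23/√117 = 2.1264
z-statistic: z = (x̄ - μ₀)/SE = (308.00 - 298)/2.1264 = 4.7028
Critical value: ±1.960
p-value < 0.0001
Decision: reject H₀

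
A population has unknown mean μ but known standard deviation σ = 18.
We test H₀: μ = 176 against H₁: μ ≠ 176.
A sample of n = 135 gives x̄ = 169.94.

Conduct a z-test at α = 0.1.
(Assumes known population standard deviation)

Answer: z = -3.9117, reject H₀

Derivation:
Standard error: SE = σ/√n = 18/√135 = 1.5492
z-statistic: z = (x̄ - μ₀)/SE = (169.94 - 176)/1.5492 = -3.9117
Critical value: ±1.645
p-value = 0.0001
Decision: reject H₀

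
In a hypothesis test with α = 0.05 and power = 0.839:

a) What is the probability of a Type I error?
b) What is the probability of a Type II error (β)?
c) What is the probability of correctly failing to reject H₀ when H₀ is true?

Answer: a) 0.05, b) 0.161, c) 0.95

Derivation:
a) Type I error probability = α = 0.05
b) Power = P(reject H₀ | H₁ true) = 1 - β = 0.839, so Type II error probability = β = 1 - Power = 0.161
c) P(fail to reject H₀ | H₀ true) = 1 - α = 0.95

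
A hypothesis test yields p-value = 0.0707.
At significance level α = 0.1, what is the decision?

Answer: reject H₀

Derivation:
Compare p-value to α:
0.0707 < 0.1
Decision: reject H₀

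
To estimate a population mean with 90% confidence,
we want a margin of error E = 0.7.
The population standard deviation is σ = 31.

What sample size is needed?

z_0.05 = 1.645
n = (z×σ/E)² = (1.645×31/0.7)²
n = 5307.1225
Round up: n = 5308

Answer: n = 5308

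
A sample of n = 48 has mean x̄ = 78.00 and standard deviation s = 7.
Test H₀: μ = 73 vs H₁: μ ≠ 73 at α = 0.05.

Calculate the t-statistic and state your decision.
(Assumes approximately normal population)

df = n - 1 = 47
SE = s/√n = 7/√48 = 1.0104
t = (x̄ - μ₀)/SE = (78.00 - 73)/1.0104 = 4.9485
Critical value: t_{0.025,47} = ±2.012
p-value < 0.0001
Decision: reject H₀

Answer: t = 4.9485, reject H₀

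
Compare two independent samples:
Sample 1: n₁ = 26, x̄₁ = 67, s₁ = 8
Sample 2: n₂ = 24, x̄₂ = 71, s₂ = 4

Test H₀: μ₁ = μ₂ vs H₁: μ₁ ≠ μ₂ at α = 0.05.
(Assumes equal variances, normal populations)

Answer: t = -2.2069, reject H₀

Derivation:
Pooled variance: s²_p = [25×8² + 23×4²]/(48) = 41.0000
s_p = 6.4031
SE = s_p×√(1/n₁ + 1/n₂) = 6.4031×√(1/26 + 1/24) = 1.8125
t = (x̄₁ - x̄₂)/SE = (67 - 71)/1.8125 = -2.2069
df = 48, t-critical = ±2.011
Decision: reject H₀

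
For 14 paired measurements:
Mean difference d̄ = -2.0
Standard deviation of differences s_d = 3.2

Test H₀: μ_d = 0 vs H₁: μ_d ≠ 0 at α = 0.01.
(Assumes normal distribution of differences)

df = n - 1 = 13
SE = s_d/√n = 3.2/√14 = 0.8552
t = d̄/SE = -2.0/0.8552 = -2.3386
Critical value: t_{0.005,13} = ±3.012
p-value ≈ 0.0360
Decision: fail to reject H₀

Answer: t = -2.3386, fail to reject H₀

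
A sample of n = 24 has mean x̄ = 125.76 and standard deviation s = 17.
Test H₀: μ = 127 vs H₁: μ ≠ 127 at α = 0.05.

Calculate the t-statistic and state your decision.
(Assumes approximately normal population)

df = n - 1 = 23
SE = s/√n = 17/√24 = 3.4701
t = (x̄ - μ₀)/SE = (125.76 - 127)/3.4701 = -0.3573
Critical value: t_{0.025,23} = ±2.069
p-value ≈ 0.7241
Decision: fail to reject H₀

Answer: t = -0.3573, fail to reject H₀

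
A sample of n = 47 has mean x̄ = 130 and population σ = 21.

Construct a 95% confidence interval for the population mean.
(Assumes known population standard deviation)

Confidence level: 95%, α = 0.05
z_0.025 = 1.960
SE = σ/√n = 21/√47 = 3.0632
Margin of error = 1.960 × 3.0632 = 6.0039
CI: x̄ ± margin = 130 ± 6.0039
CI: (123.9961, 136.0039)

Answer: (123.9961, 136.0039)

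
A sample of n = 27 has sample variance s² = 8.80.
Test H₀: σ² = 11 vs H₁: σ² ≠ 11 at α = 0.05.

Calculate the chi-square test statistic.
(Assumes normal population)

Answer: χ² = 20.8000, fail to reject H₀

Derivation:
df = n - 1 = 26
χ² = (n-1)s²/σ₀² = 26×8.80/11 = 20.8000
Critical values: χ²_{0.975,26} = 13.844, χ²_{0.025,26} = 41.923
Rejection region: χ² < 13.844 or χ² > 41.923
Decision: fail to reject H₀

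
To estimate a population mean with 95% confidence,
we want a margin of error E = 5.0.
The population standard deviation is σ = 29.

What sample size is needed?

z_0.025 = 1.960
n = (z×σ/E)² = (1.960×29/5.0)²
n = 129.2314
Round up: n = 130

Answer: n = 130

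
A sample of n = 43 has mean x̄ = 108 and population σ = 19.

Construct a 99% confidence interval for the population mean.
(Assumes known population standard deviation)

Confidence level: 99%, α = 0.01
z_0.005 = 2.576
SE = σ/√n = 19/√43 = 2.8975
Margin of error = 2.576 × 2.8975 = 7.4640
CI: x̄ ± margin = 108 ± 7.4640
CI: (100.5360, 115.4640)

Answer: (100.5360, 115.4640)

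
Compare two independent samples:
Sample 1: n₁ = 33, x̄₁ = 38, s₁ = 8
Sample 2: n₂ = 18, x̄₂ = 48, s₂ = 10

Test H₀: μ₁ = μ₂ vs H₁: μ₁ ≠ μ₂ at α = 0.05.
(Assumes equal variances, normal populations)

Pooled variance: s²_p = [32×8² + 17×10²]/(49) = 76.4898
s_p = 8.7458
SE = s_p×√(1/n₁ + 1/n₂) = 8.7458×√(1/33 + 1/18) = 2.5627
t = (x̄₁ - x̄₂)/SE = (38 - 48)/2.5627 = -3.9021
df = 49, t-critical = ±2.010
Decision: reject H₀

Answer: t = -3.9021, reject H₀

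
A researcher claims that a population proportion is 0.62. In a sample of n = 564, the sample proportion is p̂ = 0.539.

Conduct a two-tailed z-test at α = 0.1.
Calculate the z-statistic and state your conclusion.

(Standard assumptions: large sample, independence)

Answer: z = -3.9632, reject H₀

Derivation:
H₀: p = 0.62, H₁: p ≠ 0.62
Standard error: SE = √(p₀(1-p₀)/n) = √(0.62×0.38/564) = 0.020438
z-statistic: z = (p̂ - p₀)/SE = (0.539 - 0.62)/0.020438 = -3.9632
Critical value: z_0.05 = ±1.645
p-value = 0.0001
Decision: reject H₀ at α = 0.1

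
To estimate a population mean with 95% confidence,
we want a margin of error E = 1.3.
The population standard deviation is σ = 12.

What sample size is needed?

z_0.025 = 1.960
n = (z×σ/E)² = (1.960×12/1.3)²
n = 327.3316
Round up: n = 328

Answer: n = 328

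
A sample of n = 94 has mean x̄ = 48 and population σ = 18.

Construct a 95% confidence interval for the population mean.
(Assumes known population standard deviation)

Answer: (44.3611, 51.6389)

Derivation:
Confidence level: 95%, α = 0.05
z_0.025 = 1.960
SE = σ/√n = 18/√94 = 1.8566
Margin of error = 1.960 × 1.8566 = 3.6389
CI: x̄ ± margin = 48 ± 3.6389
CI: (44.3611, 51.6389)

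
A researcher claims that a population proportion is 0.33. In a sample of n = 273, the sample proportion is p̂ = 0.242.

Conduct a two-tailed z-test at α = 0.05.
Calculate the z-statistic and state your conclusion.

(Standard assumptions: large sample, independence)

H₀: p = 0.33, H₁: p ≠ 0.33
Standard error: SE = √(p₀(1-p₀)/n) = √(0.33×0.67/273) = 0.028459
z-statistic: z = (p̂ - p₀)/SE = (0.242 - 0.33)/0.028459 = -3.0922
Critical value: z_0.025 = ±1.960
p-value = 0.0020
Decision: reject H₀ at α = 0.05

Answer: z = -3.0922, reject H₀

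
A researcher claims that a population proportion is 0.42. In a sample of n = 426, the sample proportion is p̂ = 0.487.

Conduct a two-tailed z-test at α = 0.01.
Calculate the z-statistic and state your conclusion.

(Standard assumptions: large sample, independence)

H₀: p = 0.42, H₁: p ≠ 0.42
Standard error: SE = √(p₀(1-p₀)/n) = √(0.42×0.58/426) = 0.023913
z-statistic: z = (p̂ - p₀)/SE = (0.487 - 0.42)/0.023913 = 2.8018
Critical value: z_0.005 = ±2.576
p-value = 0.0051
Decision: reject H₀ at α = 0.01

Answer: z = 2.8018, reject H₀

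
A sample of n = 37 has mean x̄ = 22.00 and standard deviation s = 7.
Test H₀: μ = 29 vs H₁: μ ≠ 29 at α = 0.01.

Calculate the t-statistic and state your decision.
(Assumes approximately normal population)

Answer: t = -6.0827, reject H₀

Derivation:
df = n - 1 = 36
SE = s/√n = 7/√37 = 1.1508
t = (x̄ - μ₀)/SE = (22.00 - 29)/1.1508 = -6.0827
Critical value: t_{0.005,36} = ±2.719
p-value < 0.0001
Decision: reject H₀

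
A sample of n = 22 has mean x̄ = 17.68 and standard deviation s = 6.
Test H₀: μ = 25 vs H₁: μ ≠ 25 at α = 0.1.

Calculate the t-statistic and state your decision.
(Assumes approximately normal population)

Answer: t = -5.7223, reject H₀

Derivation:
df = n - 1 = 21
SE = s/√n = 6/√22 = 1.2792
t = (x̄ - μ₀)/SE = (17.68 - 25)/1.2792 = -5.7223
Critical value: t_{0.05,21} = ±1.721
p-value < 0.0001
Decision: reject H₀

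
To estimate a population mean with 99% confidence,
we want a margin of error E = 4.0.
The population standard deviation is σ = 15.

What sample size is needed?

Answer: n = 94

Derivation:
z_0.005 = 2.576
n = (z×σ/E)² = (2.576×15/4.0)²
n = 93.3156
Round up: n = 94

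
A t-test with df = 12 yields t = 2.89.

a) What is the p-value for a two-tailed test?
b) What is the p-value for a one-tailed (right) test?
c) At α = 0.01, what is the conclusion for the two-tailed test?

Using t-distribution with df = 12:
a) Two-tailed: p = 2×P(T > 2.89) = 0.0136
b) One-tailed: p = P(T > 2.89) = 0.0068
c) 0.0136 ≥ 0.01, fail to reject H₀

Answer: a) 0.0136, b) 0.0068, c) fail to reject H₀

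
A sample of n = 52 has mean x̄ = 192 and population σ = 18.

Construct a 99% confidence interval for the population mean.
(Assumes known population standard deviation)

Answer: (185.5698, 198.4302)

Derivation:
Confidence level: 99%, α = 0.01
z_0.005 = 2.576
SE = σ/√n = 18/√52 = 2.4962
Margin of error = 2.576 × 2.4962 = 6.4302
CI: x̄ ± margin = 192 ± 6.4302
CI: (185.5698, 198.4302)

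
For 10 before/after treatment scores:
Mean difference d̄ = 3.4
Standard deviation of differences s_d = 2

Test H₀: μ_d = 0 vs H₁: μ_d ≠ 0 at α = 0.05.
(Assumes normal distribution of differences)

df = n - 1 = 9
SE = s_d/√n = 2/√10 = 0.6325
t = d̄/SE = 3.4/0.6325 = 5.3755
Critical value: t_{0.025,9} = ±2.262
p-value ≈ 0.0004
Decision: reject H₀

Answer: t = 5.3755, reject H₀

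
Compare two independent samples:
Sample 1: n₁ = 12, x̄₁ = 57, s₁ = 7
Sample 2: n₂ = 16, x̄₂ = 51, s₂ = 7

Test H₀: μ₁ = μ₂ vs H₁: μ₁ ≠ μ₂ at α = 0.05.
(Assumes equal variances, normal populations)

Answer: t = 2.2445, reject H₀

Derivation:
Pooled variance: s²_p = [11×7² + 15×7²]/(26) = 49.0000
s_p = 7.0000
SE = s_p×√(1/n₁ + 1/n₂) = 7.0000×√(1/12 + 1/16) = 2.6732
t = (x̄₁ - x̄₂)/SE = (57 - 51)/2.6732 = 2.2445
df = 26, t-critical = ±2.056
Decision: reject H₀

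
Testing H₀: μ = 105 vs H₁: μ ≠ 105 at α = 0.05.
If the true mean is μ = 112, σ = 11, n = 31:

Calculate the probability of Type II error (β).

SE = σ/√n = 11/√31 = 1.9757
Critical values: μ₀ ± z_0.025×SE = 105 ± 1.960×1.9757
Acceptance region: (101.1276, 108.8724)
Under H₁ (μ = 112): z_high = (108.8724 - 112)/1.9757 = -1.5830, z_low = (101.1276 - 112)/1.9757 = -5.5031
β = P(not reject | H₁) = Φ(-1.5830) - Φ(-5.5031) ≈ 0.0567

Answer: β ≈ 0.0567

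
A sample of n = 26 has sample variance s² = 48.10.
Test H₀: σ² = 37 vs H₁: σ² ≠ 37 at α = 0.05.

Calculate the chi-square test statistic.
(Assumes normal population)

df = n - 1 = 25
χ² = (n-1)s²/σ₀² = 25×48.10/37 = 32.5000
Critical values: χ²_{0.975,25} = 13.120, χ²_{0.025,25} = 40.646
Rejection region: χ² < 13.120 or χ² > 40.646
Decision: fail to reject H₀

Answer: χ² = 32.5000, fail to reject H₀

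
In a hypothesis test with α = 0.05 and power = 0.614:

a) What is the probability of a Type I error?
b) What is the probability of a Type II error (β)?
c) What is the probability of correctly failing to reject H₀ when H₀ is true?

Answer: a) 0.05, b) 0.386, c) 0.95

Derivation:
a) Type I error probability = α = 0.05
b) Power = P(reject H₀ | H₁ true) = 1 - β = 0.614, so Type II error probability = β = 1 - Power = 0.386
c) P(fail to reject H₀ | H₀ true) = 1 - α = 0.95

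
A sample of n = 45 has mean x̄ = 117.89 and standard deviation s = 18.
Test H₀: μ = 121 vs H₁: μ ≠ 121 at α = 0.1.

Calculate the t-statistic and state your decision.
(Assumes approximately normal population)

Answer: t = -1.1590, fail to reject H₀

Derivation:
df = n - 1 = 44
SE = s/√n = 18/√45 = 2.6833
t = (x̄ - μ₀)/SE = (117.89 - 121)/2.6833 = -1.1590
Critical value: t_{0.05,44} = ±1.680
p-value ≈ 0.2527
Decision: fail to reject H₀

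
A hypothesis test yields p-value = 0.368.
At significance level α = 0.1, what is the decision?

Answer: fail to reject H₀

Derivation:
Compare p-value to α:
0.368 ≥ 0.1
Decision: fail to reject H₀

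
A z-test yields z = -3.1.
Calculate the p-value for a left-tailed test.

For z = -3.1:
p = P(Z < -3.1) = Φ(-3.1) = 0.0010

Answer: p-value ≈ 0.0010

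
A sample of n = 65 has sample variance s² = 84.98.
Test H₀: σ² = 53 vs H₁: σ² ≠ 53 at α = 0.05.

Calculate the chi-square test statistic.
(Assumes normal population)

df = n - 1 = 64
χ² = (n-1)s²/σ₀² = 64×84.98/53 = 102.6174
Critical values: χ²_{0.975,64} = 43.776, χ²_{0.025,64} = 88.004
Rejection region: χ² < 43.776 or χ² > 88.004
Decision: reject H₀

Answer: χ² = 102.6174, reject H₀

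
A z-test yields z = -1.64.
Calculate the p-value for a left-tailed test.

For z = -1.64:
p = P(Z < -1.64) = Φ(-1.64) = 0.0505

Answer: p-value ≈ 0.0505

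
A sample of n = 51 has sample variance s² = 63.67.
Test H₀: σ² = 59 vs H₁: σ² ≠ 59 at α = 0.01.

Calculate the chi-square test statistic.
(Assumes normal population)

Answer: χ² = 53.9576, fail to reject H₀

Derivation:
df = n - 1 = 50
χ² = (n-1)s²/σ₀² = 50×63.67/59 = 53.9576
Critical values: χ²_{0.995,50} = 27.991, χ²_{0.005,50} = 79.490
Rejection region: χ² < 27.991 or χ² > 79.490
Decision: fail to reject H₀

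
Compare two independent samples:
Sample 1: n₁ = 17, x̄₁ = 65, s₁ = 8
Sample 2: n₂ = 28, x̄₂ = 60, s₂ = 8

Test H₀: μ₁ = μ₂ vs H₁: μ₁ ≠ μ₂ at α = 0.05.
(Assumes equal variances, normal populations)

Pooled variance: s²_p = [16×8² + 27×8²]/(43) = 64.0000
s_p = 8.0000
SE = s_p×√(1/n₁ + 1/n₂) = 8.0000×√(1/17 + 1/28) = 2.4598
t = (x̄₁ - x̄₂)/SE = (65 - 60)/2.4598 = 2.0327
df = 43, t-critical = ±2.017
Decision: reject H₀

Answer: t = 2.0327, reject H₀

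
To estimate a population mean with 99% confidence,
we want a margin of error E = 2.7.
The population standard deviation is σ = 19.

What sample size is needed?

Answer: n = 329

Derivation:
z_0.005 = 2.576
n = (z×σ/E)² = (2.576×19/2.7)²
n = 328.6029
Round up: n = 329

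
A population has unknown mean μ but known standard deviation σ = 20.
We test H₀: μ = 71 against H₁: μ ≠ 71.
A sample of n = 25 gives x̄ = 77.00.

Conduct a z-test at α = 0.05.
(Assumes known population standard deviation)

Standard error: SE = σ/√n = 20/√25 = 4.0000
z-statistic: z = (x̄ - μ₀)/SE = (77.00 - 71)/4.0000 = 1.5000
Critical value: ±1.960
p-value = 0.1336
Decision: fail to reject H₀

Answer: z = 1.5000, fail to reject H₀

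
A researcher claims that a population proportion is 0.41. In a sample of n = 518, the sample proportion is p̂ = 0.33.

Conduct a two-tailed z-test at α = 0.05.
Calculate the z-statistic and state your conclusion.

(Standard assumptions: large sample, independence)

Answer: z = -3.7020, reject H₀

Derivation:
H₀: p = 0.41, H₁: p ≠ 0.41
Standard error: SE = √(p₀(1-p₀)/n) = √(0.41×0.59/518) = 0.021610
z-statistic: z = (p̂ - p₀)/SE = (0.33 - 0.41)/0.021610 = -3.7020
Critical value: z_0.025 = ±1.960
p-value = 0.0002
Decision: reject H₀ at α = 0.05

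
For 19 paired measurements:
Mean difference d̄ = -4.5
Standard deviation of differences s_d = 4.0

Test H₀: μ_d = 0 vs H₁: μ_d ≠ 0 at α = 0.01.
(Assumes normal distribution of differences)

df = n - 1 = 18
SE = s_d/√n = 4.0/√19 = 0.9177
t = d̄/SE = -4.5/0.9177 = -4.9036
Critical value: t_{0.005,18} = ±2.878
p-value ≈ 0.0001
Decision: reject H₀

Answer: t = -4.9036, reject H₀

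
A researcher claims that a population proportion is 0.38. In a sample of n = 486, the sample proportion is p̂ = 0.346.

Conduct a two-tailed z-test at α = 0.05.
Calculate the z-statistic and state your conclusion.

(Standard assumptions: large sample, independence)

Answer: z = -1.5442, fail to reject H₀

Derivation:
H₀: p = 0.38, H₁: p ≠ 0.38
Standard error: SE = √(p₀(1-p₀)/n) = √(0.38×0.62/486) = 0.022018
z-statistic: z = (p̂ - p₀)/SE = (0.346 - 0.38)/0.022018 = -1.5442
Critical value: z_0.025 = ±1.960
p-value = 0.1225
Decision: fail to reject H₀ at α = 0.05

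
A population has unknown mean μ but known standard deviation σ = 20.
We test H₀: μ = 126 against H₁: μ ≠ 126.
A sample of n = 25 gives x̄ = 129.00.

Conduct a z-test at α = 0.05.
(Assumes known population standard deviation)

Answer: z = 0.7500, fail to reject H₀

Derivation:
Standard error: SE = σ/√n = 20/√25 = 4.0000
z-statistic: z = (x̄ - μ₀)/SE = (129.00 - 126)/4.0000 = 0.7500
Critical value: ±1.960
p-value = 0.4533
Decision: fail to reject H₀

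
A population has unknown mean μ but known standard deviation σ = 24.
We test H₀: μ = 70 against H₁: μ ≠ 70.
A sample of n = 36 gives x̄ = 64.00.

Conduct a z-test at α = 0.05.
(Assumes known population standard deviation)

Answer: z = -1.5000, fail to reject H₀

Derivation:
Standard error: SE = σ/√n = 24/√36 = 4.0000
z-statistic: z = (x̄ - μ₀)/SE = (64.00 - 70)/4.0000 = -1.5000
Critical value: ±1.960
p-value = 0.1336
Decision: fail to reject H₀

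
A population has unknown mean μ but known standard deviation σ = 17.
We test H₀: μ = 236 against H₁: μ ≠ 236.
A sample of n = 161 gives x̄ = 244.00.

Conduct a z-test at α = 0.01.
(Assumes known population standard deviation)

Answer: z = 5.9710, reject H₀

Derivation:
Standard error: SE = σ/√n = 17/√161 = 1.3398
z-statistic: z = (x̄ - μ₀)/SE = (244.00 - 236)/1.3398 = 5.9710
Critical value: ±2.576
p-value < 0.0001
Decision: reject H₀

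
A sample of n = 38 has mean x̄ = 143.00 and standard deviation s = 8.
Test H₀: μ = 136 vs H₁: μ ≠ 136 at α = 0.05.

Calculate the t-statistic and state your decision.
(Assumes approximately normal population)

df = n - 1 = 37
SE = s/√n = 8/√38 = 1.2978
t = (x̄ - μ₀)/SE = (143.00 - 136)/1.2978 = 5.3937
Critical value: t_{0.025,37} = ±2.026
p-value < 0.0001
Decision: reject H₀

Answer: t = 5.3937, reject H₀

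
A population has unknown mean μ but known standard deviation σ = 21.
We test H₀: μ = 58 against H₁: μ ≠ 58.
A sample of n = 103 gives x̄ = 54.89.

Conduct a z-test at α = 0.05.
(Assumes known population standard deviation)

Answer: z = -1.5030, fail to reject H₀

Derivation:
Standard error: SE = σ/√n = 21/√103 = 2.0692
z-statistic: z = (x̄ - μ₀)/SE = (54.89 - 58)/2.0692 = -1.5030
Critical value: ±1.960
p-value = 0.1328
Decision: fail to reject H₀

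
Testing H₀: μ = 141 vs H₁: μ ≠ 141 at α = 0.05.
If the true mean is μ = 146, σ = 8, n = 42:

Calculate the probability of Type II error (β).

SE = σ/√n = 8/√42 = 1.2344
Critical values: μ₀ ± z_0.025×SE = 141 ± 1.960×1.2344
Acceptance region: (138.5806, 143.4194)
Under H₁ (μ = 146): z_high = (143.4194 - 146)/1.2344 = -2.0906, z_low = (138.5806 - 146)/1.2344 = -6.0105
β = P(not reject | H₁) = Φ(-2.0906) - Φ(-6.0105) ≈ 0.0183

Answer: β ≈ 0.0183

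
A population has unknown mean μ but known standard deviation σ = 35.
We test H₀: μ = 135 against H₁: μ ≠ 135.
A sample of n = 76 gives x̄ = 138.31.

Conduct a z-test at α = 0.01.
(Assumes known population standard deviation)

Standard error: SE = σ/√n = 35/√76 = 4.0148
z-statistic: z = (x̄ - μ₀)/SE = (138.31 - 135)/4.0148 = 0.8244
Critical value: ±2.576
p-value = 0.4097
Decision: fail to reject H₀

Answer: z = 0.8244, fail to reject H₀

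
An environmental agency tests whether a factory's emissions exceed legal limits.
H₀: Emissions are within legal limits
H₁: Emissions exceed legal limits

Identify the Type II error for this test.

Type I error: rejecting H₀ when it is actually true (false positive).
Type II error: failing to reject H₀ when H₁ is actually true (false negative).

Answer: Failing to cite a factory whose emissions actually exceed the limit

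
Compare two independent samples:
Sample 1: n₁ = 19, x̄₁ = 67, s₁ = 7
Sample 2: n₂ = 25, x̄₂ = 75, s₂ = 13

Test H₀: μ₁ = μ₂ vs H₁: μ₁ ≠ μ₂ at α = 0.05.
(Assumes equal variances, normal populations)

Pooled variance: s²_p = [18×7² + 24×13²]/(42) = 117.5714
s_p = 10.8430
SE = s_p×√(1/n₁ + 1/n₂) = 10.8430×√(1/19 + 1/25) = 3.3001
t = (x̄₁ - x̄₂)/SE = (67 - 75)/3.3001 = -2.4242
df = 42, t-critical = ±2.018
Decision: reject H₀

Answer: t = -2.4242, reject H₀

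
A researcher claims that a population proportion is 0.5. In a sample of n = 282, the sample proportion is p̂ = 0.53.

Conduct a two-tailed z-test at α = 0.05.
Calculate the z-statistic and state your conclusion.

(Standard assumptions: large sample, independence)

H₀: p = 0.5, H₁: p ≠ 0.5
Standard error: SE = √(p₀(1-p₀)/n) = √(0.5×0.5/282) = 0.029775
z-statistic: z = (p̂ - p₀)/SE = (0.53 - 0.5)/0.029775 = 1.0076
Critical value: z_0.025 = ±1.960
p-value = 0.3136
Decision: fail to reject H₀ at α = 0.05

Answer: z = 1.0076, fail to reject H₀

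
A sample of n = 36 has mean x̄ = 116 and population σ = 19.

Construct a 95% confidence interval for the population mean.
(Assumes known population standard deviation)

Confidence level: 95%, α = 0.05
z_0.025 = 1.960
SE = σ/√n = 19/√36 = 3.1667
Margin of error = 1.960 × 3.1667 = 6.2067
CI: x̄ ± margin = 116 ± 6.2067
CI: (109.7933, 122.2067)

Answer: (109.7933, 122.2067)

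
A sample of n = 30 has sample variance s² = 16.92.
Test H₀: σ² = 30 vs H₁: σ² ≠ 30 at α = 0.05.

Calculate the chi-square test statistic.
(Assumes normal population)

df = n - 1 = 29
χ² = (n-1)s²/σ₀² = 29×16.92/30 = 16.3560
Critical values: χ²_{0.975,29} = 16.047, χ²_{0.025,29} = 45.722
Rejection region: χ² < 16.047 or χ² > 45.722
Decision: fail to reject H₀

Answer: χ² = 16.3560, fail to reject H₀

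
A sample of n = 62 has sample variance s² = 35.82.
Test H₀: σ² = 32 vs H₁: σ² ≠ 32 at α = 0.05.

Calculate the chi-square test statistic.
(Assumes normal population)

Answer: χ² = 68.2819, fail to reject H₀

Derivation:
df = n - 1 = 61
χ² = (n-1)s²/σ₀² = 61×35.82/32 = 68.2819
Critical values: χ²_{0.975,61} = 41.303, χ²_{0.025,61} = 84.476
Rejection region: χ² < 41.303 or χ² > 84.476
Decision: fail to reject H₀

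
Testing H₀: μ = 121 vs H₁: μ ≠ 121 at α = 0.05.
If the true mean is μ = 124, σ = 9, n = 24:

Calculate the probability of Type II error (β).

SE = σ/√n = 9/√24 = 1.8371
Critical values: μ₀ ± z_0.025×SE = 121 ± 1.960×1.8371
Acceptance region: (117.3993, 124.6007)
Under H₁ (μ = 124): z_high = (124.6007 - 124)/1.8371 = 0.3270, z_low = (117.3993 - 124)/1.8371 = -3.5930
β = P(not reject | H₁) = Φ(0.3270) - Φ(-3.5930) ≈ 0.6280

Answer: β ≈ 0.6280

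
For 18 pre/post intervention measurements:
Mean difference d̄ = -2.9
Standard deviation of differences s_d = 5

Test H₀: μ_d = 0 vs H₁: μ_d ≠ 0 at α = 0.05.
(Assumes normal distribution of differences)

df = n - 1 = 17
SE = s_d/√n = 5/√18 = 1.1785
t = d̄/SE = -2.9/1.1785 = -2.4608
Critical value: t_{0.025,17} = ±2.110
p-value ≈ 0.0249
Decision: reject H₀

Answer: t = -2.4608, reject H₀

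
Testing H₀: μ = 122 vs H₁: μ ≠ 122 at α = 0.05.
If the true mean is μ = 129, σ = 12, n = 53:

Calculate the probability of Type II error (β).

SE = σ/√n = 12/√53 = 1.6483
Critical values: μ₀ ± z_0.025×SE = 122 ± 1.960×1.6483
Acceptance region: (118.7693, 125.2307)
Under H₁ (μ = 129): z_high = (125.2307 - 129)/1.6483 = -2.2868, z_low = (118.7693 - 129)/1.6483 = -6.2068
β = P(not reject | H₁) = Φ(-2.2868) - Φ(-6.2068) ≈ 0.0111

Answer: β ≈ 0.0111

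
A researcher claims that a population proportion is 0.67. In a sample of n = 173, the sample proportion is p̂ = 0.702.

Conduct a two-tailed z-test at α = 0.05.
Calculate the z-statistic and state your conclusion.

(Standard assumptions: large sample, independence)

H₀: p = 0.67, H₁: p ≠ 0.67
Standard error: SE = √(p₀(1-p₀)/n) = √(0.67×0.33/173) = 0.035750
z-statistic: z = (p̂ - p₀)/SE = (0.702 - 0.67)/0.035750 = 0.8951
Critical value: z_0.025 = ±1.960
p-value = 0.3707
Decision: fail to reject H₀ at α = 0.05

Answer: z = 0.8951, fail to reject H₀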